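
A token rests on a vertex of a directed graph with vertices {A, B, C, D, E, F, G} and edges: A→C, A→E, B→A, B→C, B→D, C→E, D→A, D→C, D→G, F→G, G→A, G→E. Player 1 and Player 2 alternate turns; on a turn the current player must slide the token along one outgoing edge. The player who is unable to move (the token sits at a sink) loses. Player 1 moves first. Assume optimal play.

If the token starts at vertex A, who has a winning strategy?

Work bottom-up. With no move the player to move loses. Otherwise the position is W if at least one move leads to an L position for the opponent, and L if every move leads to a W.
Every edge goes from a vertex to one that appears earlier in the order E, C, A, G, D, B, F, so processing vertices in that order labels each vertex after all of its successors.
E: no outgoing edge → L
C: →E(L), so W
A: →E(L), so W
G: →E(L), so W
D: →G(W), A(W), C(W) — all W, so L
B: →D(L), so W
F: →G(W) only, which is W, so L
From A Player 1 can move to E, reaching an L position.

Player 1 wins.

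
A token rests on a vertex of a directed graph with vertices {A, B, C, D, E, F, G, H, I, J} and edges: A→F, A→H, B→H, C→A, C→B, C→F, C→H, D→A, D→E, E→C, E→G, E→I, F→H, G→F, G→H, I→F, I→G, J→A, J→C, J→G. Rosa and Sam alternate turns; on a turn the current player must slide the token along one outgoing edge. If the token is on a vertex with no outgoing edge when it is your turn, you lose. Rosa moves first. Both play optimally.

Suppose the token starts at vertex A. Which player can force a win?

Rosa wins.

Work bottom-up. With no move the player to move loses. Otherwise the position is W if at least one move leads to an L position for the opponent, and L if every move leads to a W.
Every edge goes from a vertex to one that appears earlier in the order H, F, A, B, G, C, I, J, E, D, so processing vertices in that order labels each vertex after all of its successors.
H: no outgoing edge → L
F: W (go to H, an L position)
A: W (go to H, an L position)
B: W (go to H, an L position)
G: W (go to H, an L position)
C: W (go to H, an L position)
I: L (options G(W), F(W) are all W)
J: L (options C(W), G(W), A(W) are all W)
E: W (go to I, an L position)
D: L (options E(W), A(W) are all W)
From A Rosa can move to H, reaching an L position.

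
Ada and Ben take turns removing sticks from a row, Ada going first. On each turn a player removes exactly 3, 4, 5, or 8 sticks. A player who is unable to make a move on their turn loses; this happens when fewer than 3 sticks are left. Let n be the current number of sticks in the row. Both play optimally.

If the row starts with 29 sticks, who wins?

Ada wins.

Build the W/L table. Terminal = L. A non-terminal position is W if it has a move to some L; otherwise it is L.
n=0: no move → L
n=1: no move → L
n=2: no move → L
n=3: reaches L-position 0 → W
n=4: reaches L-position 1 → W
n=5: reaches L-position 2 → W
n=6: reaches L-position 2 → W
n=7: reaches L-position 2 → W
n=8: reaches L-position 0 → W
n=9: reaches L-position 1 → W
n=10: reaches L-position 2 → W
n=11: only reaches 8(W), 7(W), 6(W), 3(W), all W → L
n=12: only reaches 9(W), 8(W), 7(W), 4(W), all W → L
n=13: only reaches 10(W), 9(W), 8(W), 5(W), all W → L
n=14: reaches L-position 11 → W
n=15: reaches L-position 12 → W
n=16: reaches L-position 13 → W
n=17: reaches L-position 13 → W
n=18: reaches L-position 13 → W
n=19: reaches L-position 11 → W
n=20: reaches L-position 12 → W
n=21: reaches L-position 13 → W
n=22: only reaches 19(W), 18(W), 17(W), 14(W), all W → L
n=23: only reaches 20(W), 19(W), 18(W), 15(W), all W → L
n=24: only reaches 21(W), 20(W), 19(W), 16(W), all W → L
n=25: reaches L-position 22 → W
n=26: reaches L-position 23 → W
n=27: reaches L-position 24 → W
n=28: reaches L-position 24 → W
n=29: reaches L-position 24 → W
From 29 Ada can remove 5, leaving 24, reaching an L position.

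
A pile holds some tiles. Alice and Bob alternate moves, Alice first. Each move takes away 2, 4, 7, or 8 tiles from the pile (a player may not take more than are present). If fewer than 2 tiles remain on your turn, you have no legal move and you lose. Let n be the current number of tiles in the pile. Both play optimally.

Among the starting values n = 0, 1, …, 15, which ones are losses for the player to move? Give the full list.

0, 1, 6, 11, 12

Label each position W (a win for the player to move) or L (a loss). A position with no legal move is L; any other position is W exactly when some move reaches an L, and L when every move reaches a W.
n=0: no move → L
n=1: no move → L
n=2: reaches L-position 0 → W
n=3: reaches L-position 1 → W
n=4: reaches L-position 0 → W
n=5: reaches L-position 1 → W
n=6: only reaches 4(W), 2(W), all W → L
n=7: reaches L-position 0 → W
n=8: reaches L-position 6 → W
n=9: reaches L-position 1 → W
n=10: reaches L-position 6 → W
n=11: only reaches 9(W), 7(W), 4(W), 3(W), all W → L
n=12: only reaches 10(W), 8(W), 5(W), 4(W), all W → L
n=13: reaches L-position 11 → W
n=14: reaches L-position 12 → W
n=15: reaches L-position 11 → W
The losing starting values of n are exactly the entries labelled L in this table (5 of them).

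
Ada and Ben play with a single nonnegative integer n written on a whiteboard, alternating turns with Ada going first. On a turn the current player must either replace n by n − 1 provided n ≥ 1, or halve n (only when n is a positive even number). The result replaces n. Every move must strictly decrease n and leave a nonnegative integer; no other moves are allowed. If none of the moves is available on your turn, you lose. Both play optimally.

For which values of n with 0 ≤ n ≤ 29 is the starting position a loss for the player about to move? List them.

Compute win/loss labels from the base case upward. A position with no move is L. Any other position is W if it can reach an L in one move, else L.
n=0: no move → L
n=1: can move to 0, which is L ⇒ W
n=2: the only move is to 1(W), a W ⇒ L
n=3: can move to 2, which is L ⇒ W
n=4: can move to 2, which is L ⇒ W
n=5: the only move is to 4(W), a W ⇒ L
n=6: can move to 5, which is L ⇒ W
n=7: the only move is to 6(W), a W ⇒ L
n=8: can move to 7, which is L ⇒ W
n=9: the only move is to 8(W), a W ⇒ L
n=10: can move to 5, which is L ⇒ W
n=11: the only move is to 10(W), a W ⇒ L
n=12: can move to 11, which is L ⇒ W
n=13: the only move is to 12(W), a W ⇒ L
n=14: can move to 7, which is L ⇒ W
n=15: the only move is to 14(W), a W ⇒ L
n=16: can move to 15, which is L ⇒ W
n=17: the only move is to 16(W), a W ⇒ L
n=18: can move to 9, which is L ⇒ W
n=19: the only move is to 18(W), a W ⇒ L
n=20: can move to 19, which is L ⇒ W
n=21: the only move is to 20(W), a W ⇒ L
n=22: can move to 11, which is L ⇒ W
n=23: the only move is to 22(W), a W ⇒ L
n=24: can move to 23, which is L ⇒ W
n=25: the only move is to 24(W), a W ⇒ L
n=26: can move to 13, which is L ⇒ W
n=27: the only move is to 26(W), a W ⇒ L
n=28: can move to 27, which is L ⇒ W
n=29: the only move is to 28(W), a W ⇒ L
The losing starting values of n are exactly the entries labelled L in this table (15 of them).

0, 2, 5, 7, 9, 11, 13, 15, 17, 19, 21, 23, 25, 27, 29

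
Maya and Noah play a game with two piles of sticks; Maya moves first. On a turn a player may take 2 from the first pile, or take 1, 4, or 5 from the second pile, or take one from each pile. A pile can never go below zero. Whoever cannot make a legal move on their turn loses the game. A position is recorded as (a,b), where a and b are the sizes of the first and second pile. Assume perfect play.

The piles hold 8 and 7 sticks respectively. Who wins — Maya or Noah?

Maya wins.

Compute win/loss labels from the base case upward. A position with no move is L. Any other position is W if it can reach an L in one move, else L.
No move ever increases a pile, so every position that can arise here has a ≤ 8 and b ≤ 7; it is enough to label the cells with 0 ≤ a ≤ 8 and 0 ≤ b ≤ 7.
Every move lowers a or b (never raises either), so fill the grid row by row in increasing a, and left to right within a row: each cell's successors are then already labelled.
      b=0  b=1  b=2  b=3  b=4  b=5  b=6  b=7
a=0:    L    W    L    W    W    W    W    W
a=1:    L    W    L    W    W    W    W    W
a=2:    W    W    W    W    L    W    L    W
a=3:    W    L    W    L    W    W    W    W
a=4:    L    W    W    L    W    W    W    W
a=5:    L    W    L    W    W    W    W    W
a=6:    W    W    L    W    L    W    W    W
a=7:    W    L    W    W    L    W    W    L
a=8:    L    W    W    L    W    W    L    W
Cells with no legal move (terminal, hence L): (0,0), (1,0).
The remaining L cells, each justified by listing all of its moves:
(0,2): the only move is to (0,1)(W), a W ⇒ L
(1,2): moves to (1,1)(W), (0,1)(W); every one is W ⇒ L
(2,4): moves to (0,4)(W), (2,3)(W), (2,0)(W), (1,3)(W); every one is W ⇒ L
(2,6): moves to (0,6)(W), (2,5)(W), (2,2)(W), (2,1)(W), (1,5)(W); every one is W ⇒ L
(3,1): moves to (1,1)(W), (3,0)(W), (2,0)(W); every one is W ⇒ L
(3,3): moves to (1,3)(W), (3,2)(W), (2,2)(W); every one is W ⇒ L
(4,0): the only move is to (2,0)(W), a W ⇒ L
(4,3): moves to (2,3)(W), (4,2)(W), (3,2)(W); every one is W ⇒ L
(5,0): the only move is to (3,0)(W), a W ⇒ L
(5,2): moves to (3,2)(W), (5,1)(W), (4,1)(W); every one is W ⇒ L
(6,2): moves to (4,2)(W), (6,1)(W), (5,1)(W); every one is W ⇒ L
(6,4): moves to (4,4)(W), (6,3)(W), (6,0)(W), (5,3)(W); every one is W ⇒ L
(7,1): moves to (5,1)(W), (7,0)(W), (6,0)(W); every one is W ⇒ L
(7,4): moves to (5,4)(W), (7,3)(W), (7,0)(W), (6,3)(W); every one is W ⇒ L
(7,7): moves to (5,7)(W), (7,6)(W), (7,3)(W), (7,2)(W), (6,6)(W); every one is W ⇒ L
(8,0): the only move is to (6,0)(W), a W ⇒ L
(8,3): moves to (6,3)(W), (8,2)(W), (7,2)(W); every one is W ⇒ L
(8,6): moves to (6,6)(W), (8,5)(W), (8,2)(W), (8,1)(W), (7,5)(W); every one is W ⇒ L
Every other cell has at least one move into one of the L cells above, so it is W.
The starting position (8,7) is W: Maya should move to (8,6), handing over an L position.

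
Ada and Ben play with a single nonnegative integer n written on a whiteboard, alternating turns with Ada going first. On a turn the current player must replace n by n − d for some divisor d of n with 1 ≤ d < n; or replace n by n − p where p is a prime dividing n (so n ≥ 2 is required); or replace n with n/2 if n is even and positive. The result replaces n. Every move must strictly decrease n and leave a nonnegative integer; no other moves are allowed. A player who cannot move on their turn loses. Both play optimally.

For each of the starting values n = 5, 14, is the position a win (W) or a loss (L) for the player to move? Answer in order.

5: W, 14: L

Positions with no move are L. A position that does have a move is losing for the player to move precisely when every available move leads to a winning position for the opponent. Fill in the labels:
n=0: no move → L
n=1: no move → L
n=2: →0(L), so W
n=3: →0(L), so W
n=4: →2(W), 3(W) — all W, so L
n=5: →0(L), so W
n=6: →4(L), so W
n=7: →0(L), so W
n=8: →4(L), so W
n=9: →6(W), 8(W) — all W, so L
n=10: →9(L), so W
n=11: →0(L), so W
n=12: →9(L), so W
n=13: →0(L), so W
n=14: →7(W), 12(W), 13(W) — all W, so L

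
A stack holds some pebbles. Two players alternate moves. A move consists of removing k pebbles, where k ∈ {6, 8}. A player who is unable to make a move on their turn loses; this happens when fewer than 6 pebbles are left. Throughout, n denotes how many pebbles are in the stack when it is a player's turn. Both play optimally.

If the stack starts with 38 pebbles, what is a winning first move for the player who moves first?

Use the standard recursion: the mover loses at a terminal position; elsewhere, the mover wins exactly when some move hands the opponent an L position.
n=0: no move → L
n=1: no move → L
n=2: no move → L
n=3: no move → L
n=4: no move → L
n=5: no move → L
n=6: can move to 0, which is L ⇒ W
n=7: can move to 1, which is L ⇒ W
n=8: can move to 2, which is L ⇒ W
n=9: can move to 3, which is L ⇒ W
n=10: can move to 4, which is L ⇒ W
n=11: can move to 5, which is L ⇒ W
n=12: can move to 4, which is L ⇒ W
n=13: can move to 5, which is L ⇒ W
n=14: moves to 8(W), 6(W); every one is W ⇒ L
n=15: moves to 9(W), 7(W); every one is W ⇒ L
n=16: moves to 10(W), 8(W); every one is W ⇒ L
n=17: moves to 11(W), 9(W); every one is W ⇒ L
n=18: moves to 12(W), 10(W); every one is W ⇒ L
n=19: moves to 13(W), 11(W); every one is W ⇒ L
n=20: can move to 14, which is L ⇒ W
n=21: can move to 15, which is L ⇒ W
n=22: can move to 16, which is L ⇒ W
n=23: can move to 17, which is L ⇒ W
n=24: can move to 18, which is L ⇒ W
n=25: can move to 19, which is L ⇒ W
n=26: can move to 18, which is L ⇒ W
n=27: can move to 19, which is L ⇒ W
n=28: moves to 22(W), 20(W); every one is W ⇒ L
n=29: moves to 23(W), 21(W); every one is W ⇒ L
n=30: moves to 24(W), 22(W); every one is W ⇒ L
n=31: moves to 25(W), 23(W); every one is W ⇒ L
n=32: moves to 26(W), 24(W); every one is W ⇒ L
n=33: moves to 27(W), 25(W); every one is W ⇒ L
n=34: can move to 28, which is L ⇒ W
n=35: can move to 29, which is L ⇒ W
n=36: can move to 30, which is L ⇒ W
n=37: can move to 31, which is L ⇒ W
n=38: can move to 32, which is L ⇒ W
From 38, the L positions reachable in one move are: 32, 30. Any move reaching one of these is winning.

Remove 6, leaving 32.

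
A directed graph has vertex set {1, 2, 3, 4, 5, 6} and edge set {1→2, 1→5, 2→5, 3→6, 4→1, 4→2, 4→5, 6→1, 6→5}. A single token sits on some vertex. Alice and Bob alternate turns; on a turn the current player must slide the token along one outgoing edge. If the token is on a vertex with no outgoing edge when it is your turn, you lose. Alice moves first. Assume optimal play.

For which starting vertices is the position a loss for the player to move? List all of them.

Compute win/loss labels from the base case upward. A position with no move is L. Any other position is W if it can reach an L in one move, else L.
Every edge goes from a vertex to one that appears earlier in the order 5, 2, 1, 4, 6, 3, so processing vertices in that order labels each vertex after all of its successors.
5: no outgoing edge → L
2: reaches L-position 5 → W
1: reaches L-position 5 → W
4: reaches L-position 5 → W
6: reaches L-position 5 → W
3: only reaches 6(W), which is W → L
The losing starting vertices are exactly the entries labelled L in this table (2 of them).

3, 5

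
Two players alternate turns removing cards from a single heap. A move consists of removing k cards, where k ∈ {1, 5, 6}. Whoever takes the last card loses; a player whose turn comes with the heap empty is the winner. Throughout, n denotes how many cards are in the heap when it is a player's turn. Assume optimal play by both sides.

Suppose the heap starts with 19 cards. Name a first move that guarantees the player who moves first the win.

Remove 5, leaving 14.

Build the W/L table. Terminal = W. A non-terminal position is W if it has a move to some L; otherwise it is L.
n=0: no move; the opponent has just taken the last card and therefore loses → W
n=1: the only move is to 0(W), a W ⇒ L
n=2: can move to 1, which is L ⇒ W
n=3: the only move is to 2(W), a W ⇒ L
n=4: can move to 3, which is L ⇒ W
n=5: moves to 4(W), 0(W); every one is W ⇒ L
n=6: can move to 5, which is L ⇒ W
n=7: can move to 1, which is L ⇒ W
n=8: can move to 3, which is L ⇒ W
n=9: can move to 3, which is L ⇒ W
n=10: can move to 5, which is L ⇒ W
n=11: can move to 5, which is L ⇒ W
n=12: moves to 11(W), 7(W), 6(W); every one is W ⇒ L
n=13: can move to 12, which is L ⇒ W
n=14: moves to 13(W), 9(W), 8(W); every one is W ⇒ L
n=15: can move to 14, which is L ⇒ W
n=16: moves to 15(W), 11(W), 10(W); every one is W ⇒ L
n=17: can move to 16, which is L ⇒ W
n=18: can move to 12, which is L ⇒ W
n=19: can move to 14, which is L ⇒ W
From 19, the L positions reachable in one move are: 14.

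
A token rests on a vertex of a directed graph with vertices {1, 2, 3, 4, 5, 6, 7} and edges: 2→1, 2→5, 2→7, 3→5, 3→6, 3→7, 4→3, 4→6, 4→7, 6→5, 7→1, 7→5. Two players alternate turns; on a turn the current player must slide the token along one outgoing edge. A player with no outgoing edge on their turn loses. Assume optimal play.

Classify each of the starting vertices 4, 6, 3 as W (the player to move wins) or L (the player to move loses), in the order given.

4: L, 6: W, 3: W

Classify positions by backward induction: terminal positions (no move available) are L. From any other position, the mover wins iff some move reaches an L.
Every edge goes from a vertex to one that appears earlier in the order 5, 1, 7, 6, 2, 3, 4, so processing vertices in that order labels each vertex after all of its successors.
5: no outgoing edge → L
1: no outgoing edge → L
7: reaches L-position 1 → W
6: reaches L-position 5 → W
2: reaches L-position 1 → W
3: reaches L-position 5 → W
4: only reaches 3(W), 6(W), 7(W), all W → L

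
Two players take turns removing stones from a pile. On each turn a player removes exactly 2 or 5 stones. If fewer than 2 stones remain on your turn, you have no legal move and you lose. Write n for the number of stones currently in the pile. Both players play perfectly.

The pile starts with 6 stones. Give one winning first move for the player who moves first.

Remove 2, leaving 4.

Positions with no move are L. A position that does have a move is losing for the player to move precisely when every available move leads to a winning position for the opponent. Fill in the labels:
n=0: no move → L
n=1: no move → L
n=2: can move to 0, which is L ⇒ W
n=3: can move to 1, which is L ⇒ W
n=4: the only move is to 2(W), a W ⇒ L
n=5: can move to 0, which is L ⇒ W
n=6: can move to 4, which is L ⇒ W
From 6, the L positions reachable in one move are: 4, 1. Any move reaching one of these is winning.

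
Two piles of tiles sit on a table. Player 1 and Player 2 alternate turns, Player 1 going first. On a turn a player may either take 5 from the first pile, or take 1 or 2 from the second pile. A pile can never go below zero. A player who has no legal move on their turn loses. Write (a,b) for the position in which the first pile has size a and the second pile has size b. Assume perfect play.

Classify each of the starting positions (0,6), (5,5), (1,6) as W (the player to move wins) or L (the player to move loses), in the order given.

(0,6): L, (5,5): W, (1,6): L

Use the standard recursion: the mover loses at a terminal position; elsewhere, the mover wins exactly when some move hands the opponent an L position.
No move ever increases a pile, so every position that can arise here has a ≤ 5 and b ≤ 6; it is enough to label the cells with 0 ≤ a ≤ 5 and 0 ≤ b ≤ 6.
Every move lowers a or b (never raises either), so fill the grid row by row in increasing a, and left to right within a row: each cell's successors are then already labelled.
      b=0  b=1  b=2  b=3  b=4  b=5  b=6
a=0:    L    W    W    L    W    W    L
a=1:    L    W    W    L    W    W    L
a=2:    L    W    W    L    W    W    L
a=3:    L    W    W    L    W    W    L
a=4:    L    W    W    L    W    W    L
a=5:    W    L    W    W    L    W    W
Cells with no legal move (terminal, hence L): (0,0), (1,0), (2,0), (3,0), (4,0).
The remaining L cells, each justified by listing all of its moves:
(0,3): →(0,2)(W), (0,1)(W) — all W, so L
(0,6): →(0,5)(W), (0,4)(W) — all W, so L
(1,3): →(1,2)(W), (1,1)(W) — all W, so L
(1,6): →(1,5)(W), (1,4)(W) — all W, so L
(2,3): →(2,2)(W), (2,1)(W) — all W, so L
(2,6): →(2,5)(W), (2,4)(W) — all W, so L
(3,3): →(3,2)(W), (3,1)(W) — all W, so L
(3,6): →(3,5)(W), (3,4)(W) — all W, so L
(4,3): →(4,2)(W), (4,1)(W) — all W, so L
(4,6): →(4,5)(W), (4,4)(W) — all W, so L
(5,1): →(0,1)(W), (5,0)(W) — all W, so L
(5,4): →(0,4)(W), (5,3)(W), (5,2)(W) — all W, so L
Every other cell has at least one move into one of the L cells above, so it is W.
(0,6): one of the L cells justified above, so L
(5,5): the move to (5,4) reaches an L cell, so W
(1,6): one of the L cells justified above, so L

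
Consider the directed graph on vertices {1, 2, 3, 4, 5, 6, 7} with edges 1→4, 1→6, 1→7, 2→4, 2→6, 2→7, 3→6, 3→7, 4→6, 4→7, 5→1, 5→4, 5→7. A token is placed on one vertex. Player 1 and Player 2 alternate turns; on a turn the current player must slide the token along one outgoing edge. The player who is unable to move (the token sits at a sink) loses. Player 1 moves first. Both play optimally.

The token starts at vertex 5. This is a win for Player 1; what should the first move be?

Move to 7.

Classify positions by backward induction: terminal positions (no move available) are L. From any other position, the mover wins iff some move reaches an L.
Every edge goes from a vertex to one that appears earlier in the order 7, 6, 4, 1, 3, 2, 5, so processing vertices in that order labels each vertex after all of its successors.
7: no outgoing edge → L
6: no outgoing edge → L
4: can move to 6, which is L ⇒ W
1: can move to 6, which is L ⇒ W
3: can move to 6, which is L ⇒ W
2: can move to 6, which is L ⇒ W
5: can move to 7, which is L ⇒ W
From 5, the L positions reachable in one move are: 7.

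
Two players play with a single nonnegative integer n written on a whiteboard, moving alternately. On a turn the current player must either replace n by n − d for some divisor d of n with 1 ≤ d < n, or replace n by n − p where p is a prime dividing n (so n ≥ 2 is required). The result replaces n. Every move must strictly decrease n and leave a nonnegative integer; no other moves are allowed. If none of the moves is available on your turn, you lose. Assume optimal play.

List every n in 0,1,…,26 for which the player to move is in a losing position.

0, 1, 4, 9, 14, 20, 26

Work bottom-up. With no move the player to move loses. Otherwise the position is W if at least one move leads to an L position for the opponent, and L if every move leads to a W.
n=0: no move → L
n=1: no move → L
n=2: reaches L-position 0 → W
n=3: reaches L-position 0 → W
n=4: only reaches 2(W), 3(W), all W → L
n=5: reaches L-position 0 → W
n=6: reaches L-position 4 → W
n=7: reaches L-position 0 → W
n=8: reaches L-position 4 → W
n=9: only reaches 6(W), 8(W), all W → L
n=10: reaches L-position 9 → W
n=11: reaches L-position 0 → W
n=12: reaches L-position 9 → W
n=13: reaches L-position 0 → W
n=14: only reaches 7(W), 12(W), 13(W), all W → L
n=15: reaches L-position 14 → W
n=16: reaches L-position 14 → W
n=17: reaches L-position 0 → W
n=18: reaches L-position 9 → W
n=19: reaches L-position 0 → W
n=20: only reaches 10(W), 15(W), 16(W), 18(W), 19(W), all W → L
n=21: reaches L-position 14 → W
n=22: reaches L-position 20 → W
n=23: reaches L-position 0 → W
n=24: reaches L-position 20 → W
n=25: reaches L-position 20 → W
n=26: only reaches 13(W), 24(W), 25(W), all W → L
Reading off the rows marked L gives the requested list; there are 7 such values of n.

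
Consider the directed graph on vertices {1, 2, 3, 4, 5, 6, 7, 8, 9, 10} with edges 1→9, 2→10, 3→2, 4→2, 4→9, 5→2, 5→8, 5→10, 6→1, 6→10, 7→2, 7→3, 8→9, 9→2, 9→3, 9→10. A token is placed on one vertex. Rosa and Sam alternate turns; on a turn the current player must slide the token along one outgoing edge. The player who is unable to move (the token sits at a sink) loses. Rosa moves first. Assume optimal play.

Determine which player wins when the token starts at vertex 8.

Sam wins.

Use the standard recursion: the mover loses at a terminal position; elsewhere, the mover wins exactly when some move hands the opponent an L position.
Every edge goes from a vertex to one that appears earlier in the order 10, 2, 3, 9, 1, 4, 8, 7, 5, 6, so processing vertices in that order labels each vertex after all of its successors.
10: no outgoing edge → L
2: W (go to 10, an L position)
3: L (sole option 2(W) is W)
9: W (go to 3, an L position)
1: L (sole option 9(W) is W)
4: L (options 9(W), 2(W) are all W)
8: L (sole option 9(W) is W)
7: W (go to 3, an L position)
5: W (go to 8, an L position)
6: W (go to 1, an L position)
Every move from 8 reaches a W position, so the mover loses.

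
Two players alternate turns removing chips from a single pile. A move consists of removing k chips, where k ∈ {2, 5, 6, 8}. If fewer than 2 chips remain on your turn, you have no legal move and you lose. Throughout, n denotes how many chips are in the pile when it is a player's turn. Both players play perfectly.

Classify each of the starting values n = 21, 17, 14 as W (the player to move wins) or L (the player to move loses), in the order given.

21: W, 17: W, 14: L

Build the W/L table. Terminal = L. A non-terminal position is W if it has a move to some L; otherwise it is L.
n=0: no move → L
n=1: no move → L
n=2: can move to 0, which is L ⇒ W
n=3: can move to 1, which is L ⇒ W
n=4: the only move is to 2(W), a W ⇒ L
n=5: can move to 0, which is L ⇒ W
n=6: can move to 4, which is L ⇒ W
n=7: can move to 1, which is L ⇒ W
n=8: can move to 0, which is L ⇒ W
n=9: can move to 4, which is L ⇒ W
n=10: can move to 4, which is L ⇒ W
n=11: moves to 9(W), 6(W), 5(W), 3(W); every one is W ⇒ L
n=12: can move to 4, which is L ⇒ W
n=13: can move to 11, which is L ⇒ W
n=14: moves to 12(W), 9(W), 8(W), 6(W); every one is W ⇒ L
n=15: moves to 13(W), 10(W), 9(W), 7(W); every one is W ⇒ L
n=16: can move to 14, which is L ⇒ W
n=17: can move to 15, which is L ⇒ W
n=18: moves to 16(W), 13(W), 12(W), 10(W); every one is W ⇒ L
n=19: can move to 14, which is L ⇒ W
n=20: can move to 18, which is L ⇒ W
n=21: can move to 15, which is L ⇒ W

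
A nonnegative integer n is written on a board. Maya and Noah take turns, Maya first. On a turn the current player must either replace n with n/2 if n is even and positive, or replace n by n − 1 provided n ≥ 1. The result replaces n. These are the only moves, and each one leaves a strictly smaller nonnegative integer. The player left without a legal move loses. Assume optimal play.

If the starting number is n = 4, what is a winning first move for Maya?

Build the W/L table. Terminal = L. A non-terminal position is W if it has a move to some L; otherwise it is L.
n=0: no move → L
n=1: can move to 0, which is L ⇒ W
n=2: the only move is to 1(W), a W ⇒ L
n=3: can move to 2, which is L ⇒ W
n=4: can move to 2, which is L ⇒ W
From 4, the L positions reachable in one move are: 2.

Move to 2.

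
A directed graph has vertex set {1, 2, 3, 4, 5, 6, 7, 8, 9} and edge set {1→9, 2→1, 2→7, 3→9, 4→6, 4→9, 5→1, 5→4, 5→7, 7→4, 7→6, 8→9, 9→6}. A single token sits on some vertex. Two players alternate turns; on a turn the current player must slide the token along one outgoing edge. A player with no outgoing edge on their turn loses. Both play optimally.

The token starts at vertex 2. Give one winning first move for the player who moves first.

Move to 1.

Compute win/loss labels from the base case upward. A position with no move is L. Any other position is W if it can reach an L in one move, else L.
Every edge goes from a vertex to one that appears earlier in the order 6, 9, 4, 1, 7, 2, 5, 3, 8, so processing vertices in that order labels each vertex after all of its successors.
6: no outgoing edge → L
9: reaches L-position 6 → W
4: reaches L-position 6 → W
1: only reaches 9(W), which is W → L
7: reaches L-position 6 → W
2: reaches L-position 1 → W
5: reaches L-position 1 → W
3: only reaches 9(W), which is W → L
8: only reaches 9(W), which is W → L
From 2, the L positions reachable in one move are: 1.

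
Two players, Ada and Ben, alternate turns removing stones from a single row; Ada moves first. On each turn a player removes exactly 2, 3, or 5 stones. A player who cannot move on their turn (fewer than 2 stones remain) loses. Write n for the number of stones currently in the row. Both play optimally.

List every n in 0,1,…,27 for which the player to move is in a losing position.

0, 1, 7, 8, 14, 15, 21, 22

Compute win/loss labels from the base case upward. A position with no move is L. Any other position is W if it can reach an L in one move, else L.
n=0: no move → L
n=1: no move → L
n=2: W (go to 0, an L position)
n=3: W (go to 1, an L position)
n=4: W (go to 1, an L position)
n=5: W (go to 0, an L position)
n=6: W (go to 1, an L position)
n=7: L (options 5(W), 4(W), 2(W) are all W)
n=8: L (options 6(W), 5(W), 3(W) are all W)
n=9: W (go to 7, an L position)
n=10: W (go to 8, an L position)
n=11: W (go to 8, an L position)
n=12: W (go to 7, an L position)
n=13: W (go to 8, an L position)
n=14: L (options 12(W), 11(W), 9(W) are all W)
n=15: L (options 13(W), 12(W), 10(W) are all W)
n=16: W (go to 14, an L position)
n=17: W (go to 15, an L position)
n=18: W (go to 15, an L position)
n=19: W (go to 14, an L position)
n=20: W (go to 15, an L position)
n=21: L (options 19(W), 18(W), 16(W) are all W)
n=22: L (options 20(W), 19(W), 17(W) are all W)
n=23: W (go to 21, an L position)
n=24: W (go to 22, an L position)
n=25: W (go to 22, an L position)
n=26: W (go to 21, an L position)
n=27: W (go to 22, an L position)
Reading off the rows marked L gives the requested list; there are 8 such values of n.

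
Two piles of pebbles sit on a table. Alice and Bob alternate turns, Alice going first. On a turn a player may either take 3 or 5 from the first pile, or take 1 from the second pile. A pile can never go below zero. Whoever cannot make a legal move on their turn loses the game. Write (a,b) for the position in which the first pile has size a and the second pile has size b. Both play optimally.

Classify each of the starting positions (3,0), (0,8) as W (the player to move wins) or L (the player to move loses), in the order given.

Classify positions by backward induction: terminal positions (no move available) are L. From any other position, the mover wins iff some move reaches an L.
No move ever increases a pile, so every position that can arise here has a ≤ 3 and b ≤ 8; it is enough to label the cells with 0 ≤ a ≤ 3 and 0 ≤ b ≤ 8.
Every move lowers a or b (never raises either), so fill the grid row by row in increasing a, and left to right within a row: each cell's successors are then already labelled.
      b=0  b=1  b=2  b=3  b=4  b=5  b=6  b=7  b=8
a=0:    L    W    L    W    L    W    L    W    L
a=1:    L    W    L    W    L    W    L    W    L
a=2:    L    W    L    W    L    W    L    W    L
a=3:    W    L    W    L    W    L    W    L    W
Cells with no legal move (terminal, hence L): (0,0), (1,0), (2,0).
The remaining L cells, each justified by listing all of its moves:
(0,2): →(0,1)(W) only, which is W, so L
(0,4): →(0,3)(W) only, which is W, so L
(0,6): →(0,5)(W) only, which is W, so L
(0,8): →(0,7)(W) only, which is W, so L
(1,2): →(1,1)(W) only, which is W, so L
(1,4): →(1,3)(W) only, which is W, so L
(1,6): →(1,5)(W) only, which is W, so L
(1,8): →(1,7)(W) only, which is W, so L
(2,2): →(2,1)(W) only, which is W, so L
(2,4): →(2,3)(W) only, which is W, so L
(2,6): →(2,5)(W) only, which is W, so L
(2,8): →(2,7)(W) only, which is W, so L
(3,1): →(0,1)(W), (3,0)(W) — all W, so L
(3,3): →(0,3)(W), (3,2)(W) — all W, so L
(3,5): →(0,5)(W), (3,4)(W) — all W, so L
(3,7): →(0,7)(W), (3,6)(W) — all W, so L
Every other cell has at least one move into one of the L cells above, so it is W.
(3,0): the move to (0,0) reaches an L cell, so W
(0,8): one of the L cells justified above, so L

(3,0): W, (0,8): L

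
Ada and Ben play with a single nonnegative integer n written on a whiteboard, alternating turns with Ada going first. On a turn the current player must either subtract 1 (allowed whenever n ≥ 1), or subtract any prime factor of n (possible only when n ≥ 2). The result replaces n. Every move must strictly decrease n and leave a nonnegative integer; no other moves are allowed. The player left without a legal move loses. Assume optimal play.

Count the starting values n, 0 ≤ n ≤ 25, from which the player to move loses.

Use the standard recursion: the mover loses at a terminal position; elsewhere, the mover wins exactly when some move hands the opponent an L position.
n=0: no move → L
n=1: W (go to 0, an L position)
n=2: W (go to 0, an L position)
n=3: W (go to 0, an L position)
n=4: L (options 2(W), 3(W) are all W)
n=5: W (go to 0, an L position)
n=6: W (go to 4, an L position)
n=7: W (go to 0, an L position)
n=8: L (options 6(W), 7(W) are all W)
n=9: W (go to 8, an L position)
n=10: W (go to 8, an L position)
n=11: W (go to 0, an L position)
n=12: L (options 9(W), 10(W), 11(W) are all W)
n=13: W (go to 0, an L position)
n=14: W (go to 12, an L position)
n=15: W (go to 12, an L position)
n=16: L (options 14(W), 15(W) are all W)
n=17: W (go to 0, an L position)
n=18: W (go to 16, an L position)
n=19: W (go to 0, an L position)
n=20: L (options 15(W), 18(W), 19(W) are all W)
n=21: W (go to 20, an L position)
n=22: W (go to 20, an L position)
n=23: W (go to 0, an L position)
n=24: L (options 21(W), 22(W), 23(W) are all W)
n=25: W (go to 20, an L position)
L entries with 0 ≤ n ≤ 25: n = 0, 4, 8, 12, 16, 20, 24; that makes 7.

7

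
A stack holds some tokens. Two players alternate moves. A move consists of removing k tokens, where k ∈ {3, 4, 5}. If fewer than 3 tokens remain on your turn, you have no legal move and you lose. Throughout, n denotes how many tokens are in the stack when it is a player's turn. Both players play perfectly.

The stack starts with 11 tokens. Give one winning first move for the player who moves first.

Remove 3, leaving 8.

Label each position W (a win for the player to move) or L (a loss). A position with no legal move is L; any other position is W exactly when some move reaches an L, and L when every move reaches a W.
n=0: no move → L
n=1: no move → L
n=2: no move → L
n=3: reaches L-position 0 → W
n=4: reaches L-position 1 → W
n=5: reaches L-position 2 → W
n=6: reaches L-position 2 → W
n=7: reaches L-position 2 → W
n=8: only reaches 5(W), 4(W), 3(W), all W → L
n=9: only reaches 6(W), 5(W), 4(W), all W → L
n=10: only reaches 7(W), 6(W), 5(W), all W → L
n=11: reaches L-position 8 → W
From 11, the L positions reachable in one move are: 8.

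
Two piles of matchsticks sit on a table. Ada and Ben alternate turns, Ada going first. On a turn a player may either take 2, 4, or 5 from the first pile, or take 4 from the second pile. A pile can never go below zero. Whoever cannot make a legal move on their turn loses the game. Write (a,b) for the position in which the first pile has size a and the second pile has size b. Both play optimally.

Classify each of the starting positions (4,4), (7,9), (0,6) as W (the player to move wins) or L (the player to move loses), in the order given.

Label each position W (a win for the player to move) or L (a loss). A position with no legal move is L; any other position is W exactly when some move reaches an L, and L when every move reaches a W.
No move ever increases a pile, so every position that can arise here has a ≤ 7 and b ≤ 9; it is enough to label the cells with 0 ≤ a ≤ 7 and 0 ≤ b ≤ 9.
Every move lowers a or b (never raises either), so fill the grid row by row in increasing a, and left to right within a row: each cell's successors are then already labelled.
      b=0  b=1  b=2  b=3  b=4  b=5  b=6  b=7  b=8  b=9
a=0:    L    L    L    L    W    W    W    W    L    L
a=1:    L    L    L    L    W    W    W    W    L    L
a=2:    W    W    W    W    L    L    L    L    W    W
a=3:    W    W    W    W    L    L    L    L    W    W
a=4:    W    W    W    W    W    W    W    W    W    W
a=5:    W    W    W    W    W    W    W    W    W    W
a=6:    W    W    W    W    W    W    W    W    W    W
a=7:    L    L    L    L    W    W    W    W    L    L
Cells with no legal move (terminal, hence L): (0,0), (0,1), (0,2), (0,3), (1,0), (1,1), (1,2), (1,3).
The remaining L cells, each justified by listing all of its moves:
(0,8): the only move is to (0,4)(W), a W ⇒ L
(0,9): the only move is to (0,5)(W), a W ⇒ L
(1,8): the only move is to (1,4)(W), a W ⇒ L
(1,9): the only move is to (1,5)(W), a W ⇒ L
(2,4): moves to (0,4)(W), (2,0)(W); every one is W ⇒ L
(2,5): moves to (0,5)(W), (2,1)(W); every one is W ⇒ L
(2,6): moves to (0,6)(W), (2,2)(W); every one is W ⇒ L
(2,7): moves to (0,7)(W), (2,3)(W); every one is W ⇒ L
(3,4): moves to (1,4)(W), (3,0)(W); every one is W ⇒ L
(3,5): moves to (1,5)(W), (3,1)(W); every one is W ⇒ L
(3,6): moves to (1,6)(W), (3,2)(W); every one is W ⇒ L
(3,7): moves to (1,7)(W), (3,3)(W); every one is W ⇒ L
(7,0): moves to (5,0)(W), (3,0)(W), (2,0)(W); every one is W ⇒ L
(7,1): moves to (5,1)(W), (3,1)(W), (2,1)(W); every one is W ⇒ L
(7,2): moves to (5,2)(W), (3,2)(W), (2,2)(W); every one is W ⇒ L
(7,3): moves to (5,3)(W), (3,3)(W), (2,3)(W); every one is W ⇒ L
(7,8): moves to (5,8)(W), (3,8)(W), (2,8)(W), (7,4)(W); every one is W ⇒ L
(7,9): moves to (5,9)(W), (3,9)(W), (2,9)(W), (7,5)(W); every one is W ⇒ L
Every other cell has at least one move into one of the L cells above, so it is W.
(4,4): the move to (2,4) reaches an L cell, so W
(7,9): one of the L cells justified above, so L
(0,6): the move to (0,2) reaches an L cell, so W

(4,4): W, (7,9): L, (0,6): W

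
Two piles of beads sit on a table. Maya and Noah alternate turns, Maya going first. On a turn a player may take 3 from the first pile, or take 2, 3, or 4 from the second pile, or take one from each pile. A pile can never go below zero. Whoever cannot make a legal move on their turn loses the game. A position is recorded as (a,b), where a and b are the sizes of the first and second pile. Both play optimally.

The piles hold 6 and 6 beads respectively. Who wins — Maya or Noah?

Noah wins.

Compute win/loss labels from the base case upward. A position with no move is L. Any other position is W if it can reach an L in one move, else L.
No move ever increases a pile, so every position that can arise here has a ≤ 6 and b ≤ 6; it is enough to label the cells with 0 ≤ a ≤ 6 and 0 ≤ b ≤ 6.
Every move lowers a or b (never raises either), so fill the grid row by row in increasing a, and left to right within a row: each cell's successors are then already labelled.
      b=0  b=1  b=2  b=3  b=4  b=5  b=6
a=0:    L    L    W    W    W    W    L
a=1:    L    W    W    W    W    L    L
a=2:    L    W    W    W    W    L    W
a=3:    W    W    L    L    W    W    W
a=4:    W    L    L    W    W    W    W
a=5:    W    L    W    W    W    W    L
a=6:    L    L    W    W    W    W    L
Cells with no legal move (terminal, hence L): (0,0), (0,1), (1,0), (2,0).
The remaining L cells, each justified by listing all of its moves:
(0,6): →(0,4)(W), (0,3)(W), (0,2)(W) — all W, so L
(1,5): →(1,3)(W), (1,2)(W), (1,1)(W), (0,4)(W) — all W, so L
(1,6): →(1,4)(W), (1,3)(W), (1,2)(W), (0,5)(W) — all W, so L
(2,5): →(2,3)(W), (2,2)(W), (2,1)(W), (1,4)(W) — all W, so L
(3,2): →(0,2)(W), (3,0)(W), (2,1)(W) — all W, so L
(3,3): →(0,3)(W), (3,1)(W), (3,0)(W), (2,2)(W) — all W, so L
(4,1): →(1,1)(W), (3,0)(W) — all W, so L
(4,2): →(1,2)(W), (4,0)(W), (3,1)(W) — all W, so L
(5,1): →(2,1)(W), (4,0)(W) — all W, so L
(5,6): →(2,6)(W), (5,4)(W), (5,3)(W), (5,2)(W), (4,5)(W) — all W, so L
(6,0): →(3,0)(W) only, which is W, so L
(6,1): →(3,1)(W), (5,0)(W) — all W, so L
(6,6): →(3,6)(W), (6,4)(W), (6,3)(W), (6,2)(W), (5,5)(W) — all W, so L
Every other cell has at least one move into one of the L cells above, so it is W.
The starting position (6,6) is L: whatever Maya does, the opponent receives a W position.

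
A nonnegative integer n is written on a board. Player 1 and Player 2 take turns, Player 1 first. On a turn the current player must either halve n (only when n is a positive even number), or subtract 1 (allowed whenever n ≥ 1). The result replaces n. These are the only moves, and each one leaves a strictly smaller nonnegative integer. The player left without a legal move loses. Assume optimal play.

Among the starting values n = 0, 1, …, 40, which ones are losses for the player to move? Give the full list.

0, 2, 5, 7, 9, 11, 13, 15, 17, 19, 21, 23, 25, 27, 29, 31, 33, 35, 37, 39

Label each position W (a win for the player to move) or L (a loss). A position with no legal move is L; any other position is W exactly when some move reaches an L, and L when every move reaches a W.
n=0: no move → L
n=1: reaches L-position 0 → W
n=2: only reaches 1(W), which is W → L
n=3: reaches L-position 2 → W
n=4: reaches L-position 2 → W
n=5: only reaches 4(W), which is W → L
n=6: reaches L-position 5 → W
n=7: only reaches 6(W), which is W → L
n=8: reaches L-position 7 → W
n=9: only reaches 8(W), which is W → L
n=10: reaches L-position 5 → W
n=11: only reaches 10(W), which is W → L
n=12: reaches L-position 11 → W
n=13: only reaches 12(W), which is W → L
n=14: reaches L-position 7 → W
n=15: only reaches 14(W), which is W → L
n=16: reaches L-position 15 → W
n=17: only reaches 16(W), which is W → L
n=18: reaches L-position 9 → W
n=19: only reaches 18(W), which is W → L
n=20: reaches L-position 19 → W
n=21: only reaches 20(W), which is W → L
n=22: reaches L-position 11 → W
n=23: only reaches 22(W), which is W → L
n=24: reaches L-position 23 → W
n=25: only reaches 24(W), which is W → L
n=26: reaches L-position 13 → W
n=27: only reaches 26(W), which is W → L
n=28: reaches L-position 27 → W
n=29: only reaches 28(W), which is W → L
n=30: reaches L-position 15 → W
n=31: only reaches 30(W), which is W → L
n=32: reaches L-position 31 → W
n=33: only reaches 32(W), which is W → L
n=34: reaches L-position 17 → W
n=35: only reaches 34(W), which is W → L
n=36: reaches L-position 35 → W
n=37: only reaches 36(W), which is W → L
n=38: reaches L-position 19 → W
n=39: only reaches 38(W), which is W → L
n=40: reaches L-position 39 → W
Reading off the rows marked L gives the requested list; there are 20 such values of n.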